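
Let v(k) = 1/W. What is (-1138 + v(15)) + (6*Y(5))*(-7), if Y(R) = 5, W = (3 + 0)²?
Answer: -12131/9 ≈ -1347.9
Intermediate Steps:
W = 9 (W = 3² = 9)
v(k) = ⅑ (v(k) = 1/9 = ⅑)
(-1138 + v(15)) + (6*Y(5))*(-7) = (-1138 + ⅑) + (6*5)*(-7) = -10241/9 + 30*(-7) = -10241/9 - 210 = -12131/9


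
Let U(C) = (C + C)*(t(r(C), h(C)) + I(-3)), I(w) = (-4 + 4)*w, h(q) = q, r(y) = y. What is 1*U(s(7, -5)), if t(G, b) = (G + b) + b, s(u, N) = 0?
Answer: 0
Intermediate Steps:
t(G, b) = G + 2*b
I(w) = 0 (I(w) = 0*w = 0)
U(C) = 6*C² (U(C) = (C + C)*((C + 2*C) + 0) = (2*C)*(3*C + 0) = (2*C)*(3*C) = 6*C²)
1*U(s(7, -5)) = 1*(6*0²) = 1*(6*0) = 1*0 = 0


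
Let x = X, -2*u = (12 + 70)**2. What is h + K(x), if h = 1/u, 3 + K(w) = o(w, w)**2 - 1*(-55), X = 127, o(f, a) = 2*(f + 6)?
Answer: 238056495/3362 ≈ 70808.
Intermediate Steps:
o(f, a) = 12 + 2*f (o(f, a) = 2*(6 + f) = 12 + 2*f)
u = -3362 (u = -(12 + 70)**2/2 = -1/2*82**2 = -1/2*6724 = -3362)
x = 127
K(w) = 52 + (12 + 2*w)**2 (K(w) = -3 + ((12 + 2*w)**2 - 1*(-55)) = -3 + ((12 + 2*w)**2 + 55) = -3 + (55 + (12 + 2*w)**2) = 52 + (12 + 2*w)**2)
h = -1/3362 (h = 1/(-3362) = -1/3362 ≈ -0.00029744)
h + K(x) = -1/3362 + (52 + 4*(6 + 127)**2) = -1/3362 + (52 + 4*133**2) = -1/3362 + (52 + 4*17689) = -1/3362 + (52 + 70756) = -1/3362 + 70808 = 238056495/3362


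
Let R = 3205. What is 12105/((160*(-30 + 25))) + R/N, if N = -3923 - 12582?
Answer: -8094281/528160 ≈ -15.325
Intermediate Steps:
N = -16505
12105/((160*(-30 + 25))) + R/N = 12105/((160*(-30 + 25))) + 3205/(-16505) = 12105/((160*(-5))) + 3205*(-1/16505) = 12105/(-800) - 641/3301 = 12105*(-1/800) - 641/3301 = -2421/160 - 641/3301 = -8094281/528160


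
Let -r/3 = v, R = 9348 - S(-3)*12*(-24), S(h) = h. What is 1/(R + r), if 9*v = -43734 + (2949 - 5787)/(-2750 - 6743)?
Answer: 863/19902420 ≈ 4.3362e-5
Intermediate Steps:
R = 8484 (R = 9348 - (-3*12)*(-24) = 9348 - (-36)*(-24) = 9348 - 1*864 = 9348 - 864 = 8484)
v = -4193576/863 (v = (-43734 + (2949 - 5787)/(-2750 - 6743))/9 = (-43734 - 2838/(-9493))/9 = (-43734 - 2838*(-1/9493))/9 = (-43734 + 258/863)/9 = (1/9)*(-37742184/863) = -4193576/863 ≈ -4859.3)
r = 12580728/863 (r = -3*(-4193576/863) = 12580728/863 ≈ 14578.)
1/(R + r) = 1/(8484 + 12580728/863) = 1/(19902420/863) = 863/19902420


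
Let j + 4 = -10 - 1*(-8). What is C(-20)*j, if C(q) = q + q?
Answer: 240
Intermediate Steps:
C(q) = 2*q
j = -6 (j = -4 + (-10 - 1*(-8)) = -4 + (-10 + 8) = -4 - 2 = -6)
C(-20)*j = (2*(-20))*(-6) = -40*(-6) = 240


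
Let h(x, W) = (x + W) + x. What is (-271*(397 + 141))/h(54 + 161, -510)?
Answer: 72899/40 ≈ 1822.5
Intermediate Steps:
h(x, W) = W + 2*x (h(x, W) = (W + x) + x = W + 2*x)
(-271*(397 + 141))/h(54 + 161, -510) = (-271*(397 + 141))/(-510 + 2*(54 + 161)) = (-271*538)/(-510 + 2*215) = -145798/(-510 + 430) = -145798/(-80) = -145798*(-1/80) = 72899/40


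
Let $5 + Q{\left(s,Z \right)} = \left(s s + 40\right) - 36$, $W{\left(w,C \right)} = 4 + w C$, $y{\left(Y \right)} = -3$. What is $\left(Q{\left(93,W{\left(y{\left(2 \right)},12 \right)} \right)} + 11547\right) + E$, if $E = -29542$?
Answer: $-9347$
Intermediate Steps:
$W{\left(w,C \right)} = 4 + C w$
$Q{\left(s,Z \right)} = -1 + s^{2}$ ($Q{\left(s,Z \right)} = -5 + \left(\left(s s + 40\right) - 36\right) = -5 + \left(\left(s^{2} + 40\right) - 36\right) = -5 + \left(\left(40 + s^{2}\right) - 36\right) = -5 + \left(4 + s^{2}\right) = -1 + s^{2}$)
$\left(Q{\left(93,W{\left(y{\left(2 \right)},12 \right)} \right)} + 11547\right) + E = \left(\left(-1 + 93^{2}\right) + 11547\right) - 29542 = \left(\left(-1 + 8649\right) + 11547\right) - 29542 = \left(8648 + 11547\right) - 29542 = 20195 - 29542 = -9347$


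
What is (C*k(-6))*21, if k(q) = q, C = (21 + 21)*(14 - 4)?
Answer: -52920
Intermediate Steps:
C = 420 (C = 42*10 = 420)
(C*k(-6))*21 = (420*(-6))*21 = -2520*21 = -52920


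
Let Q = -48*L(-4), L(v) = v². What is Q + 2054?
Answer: 1286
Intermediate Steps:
Q = -768 (Q = -48*(-4)² = -48*16 = -768)
Q + 2054 = -768 + 2054 = 1286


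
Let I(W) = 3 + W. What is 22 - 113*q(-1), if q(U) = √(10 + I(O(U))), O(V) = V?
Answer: 22 - 226*√3 ≈ -369.44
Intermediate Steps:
q(U) = √(13 + U) (q(U) = √(10 + (3 + U)) = √(13 + U))
22 - 113*q(-1) = 22 - 113*√(13 - 1) = 22 - 226*√3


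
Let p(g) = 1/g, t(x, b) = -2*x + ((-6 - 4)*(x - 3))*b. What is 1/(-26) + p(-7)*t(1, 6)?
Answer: -3075/182 ≈ -16.896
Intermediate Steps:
t(x, b) = -2*x + b*(30 - 10*x) (t(x, b) = -2*x + (-10*(-3 + x))*b = -2*x + (30 - 10*x)*b = -2*x + b*(30 - 10*x))
p(g) = 1/g
1/(-26) + p(-7)*t(1, 6) = 1/(-26) + (-2*1 + 30*6 - 10*6*1)/(-7) = -1/26 - (-2 + 180 - 60)/7 = -1/26 - 1/7*118 = -1/26 - 118/7 = -3075/182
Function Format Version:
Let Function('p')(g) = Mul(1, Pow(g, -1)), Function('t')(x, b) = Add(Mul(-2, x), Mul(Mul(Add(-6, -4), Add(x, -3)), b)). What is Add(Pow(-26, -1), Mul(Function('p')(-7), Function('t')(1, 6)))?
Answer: Rational(-3075, 182) ≈ -16.896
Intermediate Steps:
Function('t')(x, b) = Add(Mul(-2, x), Mul(b, Add(30, Mul(-10, x)))) (Function('t')(x, b) = Add(Mul(-2, x), Mul(Mul(-10, Add(-3, x)), b)) = Add(Mul(-2, x), Mul(Add(30, Mul(-10, x)), b)) = Add(Mul(-2, x), Mul(b, Add(30, Mul(-10, x)))))
Function('p')(g) = Pow(g, -1)
Add(Pow(-26, -1), Mul(Function('p')(-7), Function('t')(1, 6))) = Add(Pow(-26, -1), Mul(Pow(-7, -1), Add(Mul(-2, 1), Mul(30, 6), Mul(-10, 6, 1)))) = Add(Rational(-1, 26), Mul(Rational(-1, 7), Add(-2, 180, -60))) = Add(Rational(-1, 26), Mul(Rational(-1, 7), 118)) = Add(Rational(-1, 26), Rational(-118, 7)) = Rational(-3075, 182)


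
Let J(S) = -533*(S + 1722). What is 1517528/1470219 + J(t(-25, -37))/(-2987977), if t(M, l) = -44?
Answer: 5849264408762/4392980556963 ≈ 1.3315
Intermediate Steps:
J(S) = -917826 - 533*S (J(S) = -533*(1722 + S) = -917826 - 533*S)
1517528/1470219 + J(t(-25, -37))/(-2987977) = 1517528/1470219 + (-917826 - 533*(-44))/(-2987977) = 1517528*(1/1470219) + (-917826 + 23452)*(-1/2987977) = 1517528/1470219 - 894374*(-1/2987977) = 1517528/1470219 + 894374/2987977 = 5849264408762/4392980556963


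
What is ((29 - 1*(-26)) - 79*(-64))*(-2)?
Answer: -10222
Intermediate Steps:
((29 - 1*(-26)) - 79*(-64))*(-2) = ((29 + 26) + 5056)*(-2) = (55 + 5056)*(-2) = 5111*(-2) = -10222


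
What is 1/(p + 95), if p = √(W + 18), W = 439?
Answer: 95/8568 - √457/8568 ≈ 0.0085927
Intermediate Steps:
p = √457 (p = √(439 + 18) = √457 ≈ 21.378)
1/(p + 95) = 1/(√457 + 95) = 1/(95 + √457)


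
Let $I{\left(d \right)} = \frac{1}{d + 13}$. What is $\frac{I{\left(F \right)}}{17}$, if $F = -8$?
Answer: $\frac{1}{85} \approx 0.011765$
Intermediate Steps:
$I{\left(d \right)} = \frac{1}{13 + d}$
$\frac{I{\left(F \right)}}{17} = \frac{1}{\left(13 - 8\right) 17} = \frac{1}{5} \cdot \frac{1}{17} = \frac{1}{85}$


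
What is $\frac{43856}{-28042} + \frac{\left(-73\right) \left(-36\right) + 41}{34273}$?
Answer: $- \frac{714116295}{480541733} \approx -1.4861$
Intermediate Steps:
$\frac{43856}{-28042} + \frac{\left(-73\right) \left(-36\right) + 41}{34273} = 43856 \left(- \frac{1}{28042}\right) + \left(2628 + 41\right) \frac{1}{34273} = - \frac{21928}{14021} + 2669 \cdot \frac{1}{34273} = - \frac{21928}{14021} + \frac{2669}{34273} = - \frac{714116295}{480541733}$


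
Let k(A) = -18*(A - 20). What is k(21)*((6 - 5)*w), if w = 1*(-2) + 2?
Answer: 0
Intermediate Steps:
w = 0 (w = -2 + 2 = 0)
k(A) = 360 - 18*A (k(A) = -18*(-20 + A) = 360 - 18*A)
k(21)*((6 - 5)*w) = (360 - 18*21)*((6 - 5)*0) = (360 - 378)*(1*0) = -18*0 = 0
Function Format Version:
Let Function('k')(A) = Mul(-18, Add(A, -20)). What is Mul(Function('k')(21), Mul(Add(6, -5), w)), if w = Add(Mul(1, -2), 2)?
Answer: 0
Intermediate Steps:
w = 0 (w = Add(-2, 2) = 0)
Function('k')(A) = Add(360, Mul(-18, A)) (Function('k')(A) = Mul(-18, Add(-20, A)) = Add(360, Mul(-18, A)))
Mul(Function('k')(21), Mul(Add(6, -5), w)) = Mul(Add(360, Mul(-18, 21)), Mul(Add(6, -5), 0)) = Mul(Add(360, -378), Mul(1, 0)) = Mul(-18, 0) = 0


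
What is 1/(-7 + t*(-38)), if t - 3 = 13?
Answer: -1/615 ≈ -0.0016260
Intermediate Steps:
t = 16 (t = 3 + 13 = 16)
1/(-7 + t*(-38)) = 1/(-7 + 16*(-38)) = 1/(-7 - 608) = 1/(-615) = -1/615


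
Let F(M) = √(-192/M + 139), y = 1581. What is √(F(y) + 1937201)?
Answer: √(538016896529 + 527*√38570603)/527 ≈ 1391.8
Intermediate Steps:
F(M) = √(139 - 192/M)
√(F(y) + 1937201) = √(√(139 - 192/1581) + 1937201) = √(√(139 - 192*1/1581) + 1937201) = √(√(139 - 64/527) + 1937201) = √(√(73189/527) + 1937201) = √(√38570603/527 + 1937201) = √(1937201 + √38570603/527)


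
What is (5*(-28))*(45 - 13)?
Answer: -4480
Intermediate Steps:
(5*(-28))*(45 - 13) = -140*32 = -4480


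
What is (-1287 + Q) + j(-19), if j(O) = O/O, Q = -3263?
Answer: -4549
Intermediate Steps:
j(O) = 1
(-1287 + Q) + j(-19) = (-1287 - 3263) + 1 = -4550 + 1 = -4549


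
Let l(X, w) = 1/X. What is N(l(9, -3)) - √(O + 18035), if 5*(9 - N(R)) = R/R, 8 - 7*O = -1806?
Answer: 44/5 - √896413/7 ≈ -126.46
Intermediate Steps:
O = 1814/7 (O = 8/7 - ⅐*(-1806) = 8/7 + 258 = 1814/7 ≈ 259.14)
N(R) = 44/5 (N(R) = 9 - R/(5*R) = 9 - ⅕*1 = 9 - ⅕ = 44/5)
N(l(9, -3)) - √(O + 18035) = 44/5 - √(1814/7 + 18035) = 44/5 - √(128059/7) = 44/5 - √896413/7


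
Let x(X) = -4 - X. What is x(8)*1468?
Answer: -17616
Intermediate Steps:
x(8)*1468 = (-4 - 1*8)*1468 = (-4 - 8)*1468 = -12*1468 = -17616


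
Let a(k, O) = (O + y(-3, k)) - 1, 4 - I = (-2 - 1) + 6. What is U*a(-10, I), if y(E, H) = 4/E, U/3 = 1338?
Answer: -5352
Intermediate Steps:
U = 4014 (U = 3*1338 = 4014)
I = 1 (I = 4 - ((-2 - 1) + 6) = 4 - (-3 + 6) = 4 - 1*3 = 4 - 3 = 1)
a(k, O) = -7/3 + O (a(k, O) = (O + 4/(-3)) - 1 = (O + 4*(-1/3)) - 1 = (O - 4/3) - 1 = (-4/3 + O) - 1 = -7/3 + O)
U*a(-10, I) = 4014*(-7/3 + 1) = 4014*(-4/3) = -5352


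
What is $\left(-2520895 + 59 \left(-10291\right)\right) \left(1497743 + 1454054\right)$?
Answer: $-9233409931008$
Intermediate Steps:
$\left(-2520895 + 59 \left(-10291\right)\right) \left(1497743 + 1454054\right) = \left(-2520895 - 607169\right) 2951797 = \left(-3128064\right) 2951797 = -9233409931008$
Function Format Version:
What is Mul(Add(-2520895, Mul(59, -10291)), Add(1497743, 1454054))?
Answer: -9233409931008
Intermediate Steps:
Mul(Add(-2520895, Mul(59, -10291)), Add(1497743, 1454054)) = Mul(Add(-2520895, -607169), 2951797) = Mul(-3128064, 2951797) = -9233409931008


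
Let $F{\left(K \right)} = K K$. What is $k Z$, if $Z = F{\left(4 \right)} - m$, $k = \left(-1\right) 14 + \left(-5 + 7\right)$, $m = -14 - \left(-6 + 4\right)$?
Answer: $-336$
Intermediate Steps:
$F{\left(K \right)} = K^{2}$
$m = -12$ ($m = -14 - -2 = -14 + 2 = -12$)
$k = -12$ ($k = -14 + 2 = -12$)
$Z = 28$ ($Z = 4^{2} - -12 = 16 + 12 = 28$)
$k Z = \left(-12\right) 28 = -336$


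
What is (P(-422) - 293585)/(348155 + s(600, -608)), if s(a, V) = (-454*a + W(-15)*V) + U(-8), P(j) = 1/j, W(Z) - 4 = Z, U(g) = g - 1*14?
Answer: -123892871/34781662 ≈ -3.5620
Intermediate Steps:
U(g) = -14 + g (U(g) = g - 14 = -14 + g)
W(Z) = 4 + Z
s(a, V) = -22 - 454*a - 11*V (s(a, V) = (-454*a + (4 - 15)*V) + (-14 - 8) = (-454*a - 11*V) - 22 = -22 - 454*a - 11*V)
(P(-422) - 293585)/(348155 + s(600, -608)) = (1/(-422) - 293585)/(348155 + (-22 - 454*600 - 11*(-608))) = (-1/422 - 293585)/(348155 + (-22 - 272400 + 6688)) = -123892871/(422*(348155 - 265734)) = -123892871/422/82421 = -123892871/422*1/82421 = -123892871/34781662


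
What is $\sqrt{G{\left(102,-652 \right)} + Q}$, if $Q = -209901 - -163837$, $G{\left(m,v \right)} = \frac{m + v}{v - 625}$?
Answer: $\frac{i \sqrt{75117198306}}{1277} \approx 214.62 i$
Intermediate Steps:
$G{\left(m,v \right)} = \frac{m + v}{-625 + v}$
$Q = -46064$ ($Q = -209901 + 163837 = -46064$)
$\sqrt{G{\left(102,-652 \right)} + Q} = \sqrt{\frac{102 - 652}{-625 - 652} - 46064} = \sqrt{\frac{1}{-1277} \left(-550\right) - 46064} = \sqrt{\left(- \frac{1}{1277}\right) \left(-550\right) - 46064} = \sqrt{\frac{550}{1277} - 46064} = \sqrt{- \frac{58823178}{1277}} = \frac{i \sqrt{75117198306}}{1277}$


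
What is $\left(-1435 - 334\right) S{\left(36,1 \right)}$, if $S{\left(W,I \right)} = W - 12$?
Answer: $-42456$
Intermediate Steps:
$S{\left(W,I \right)} = -12 + W$
$\left(-1435 - 334\right) S{\left(36,1 \right)} = \left(-1435 - 334\right) \left(-12 + 36\right) = \left(-1769\right) 24 = -42456$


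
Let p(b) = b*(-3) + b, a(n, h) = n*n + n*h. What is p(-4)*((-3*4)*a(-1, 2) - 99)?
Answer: -696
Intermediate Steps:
a(n, h) = n**2 + h*n
p(b) = -2*b (p(b) = -3*b + b = -2*b)
p(-4)*((-3*4)*a(-1, 2) - 99) = (-2*(-4))*((-3*4)*(-(2 - 1)) - 99) = 8*(-(-12) - 99) = 8*(-12*(-1) - 99) = 8*(12 - 99) = 8*(-87) = -696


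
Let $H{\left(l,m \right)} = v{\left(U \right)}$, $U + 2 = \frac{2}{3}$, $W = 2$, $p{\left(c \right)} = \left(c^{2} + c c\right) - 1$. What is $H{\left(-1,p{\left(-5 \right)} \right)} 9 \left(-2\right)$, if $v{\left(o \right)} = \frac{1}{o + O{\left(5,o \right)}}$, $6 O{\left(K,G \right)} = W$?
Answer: $18$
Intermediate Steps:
$p{\left(c \right)} = -1 + 2 c^{2}$ ($p{\left(c \right)} = \left(c^{2} + c^{2}\right) - 1 = 2 c^{2} - 1 = -1 + 2 c^{2}$)
$U = - \frac{4}{3}$ ($U = -2 + \frac{2}{3} = - \frac{4}{3} \approx -1.3333$)
$O{\left(K,G \right)} = \frac{1}{3}$ ($O{\left(K,G \right)} = \frac{1}{6} \cdot 2 = \frac{1}{3}$)
$v{\left(o \right)} = \frac{1}{\frac{1}{3} + o}$ ($v{\left(o \right)} = \frac{1}{o + \frac{1}{3}} = \frac{1}{\frac{1}{3} + o}$)
$H{\left(l,m \right)} = -1$ ($H{\left(l,m \right)} = \frac{3}{1 + 3 \left(- \frac{4}{3}\right)} = \frac{3}{1 - 4} = \frac{3}{-3} = 3 \left(- \frac{1}{3}\right) = -1$)
$H{\left(-1,p{\left(-5 \right)} \right)} 9 \left(-2\right) = \left(-1\right) 9 \left(-2\right) = \left(-9\right) \left(-2\right) = 18$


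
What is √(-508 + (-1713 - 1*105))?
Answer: I*√2326 ≈ 48.229*I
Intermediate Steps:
√(-508 + (-1713 - 1*105)) = √(-508 + (-1713 - 105)) = √(-508 - 1818) = √(-2326) = I*√2326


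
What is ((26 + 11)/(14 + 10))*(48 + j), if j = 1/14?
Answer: 24901/336 ≈ 74.110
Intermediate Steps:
j = 1/14 ≈ 0.071429
((26 + 11)/(14 + 10))*(48 + j) = ((26 + 11)/(14 + 10))*(48 + 1/14) = (37/24)*(673/14) = 24901/336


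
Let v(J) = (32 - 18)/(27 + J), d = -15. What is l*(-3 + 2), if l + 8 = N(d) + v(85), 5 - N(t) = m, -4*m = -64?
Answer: 151/8 ≈ 18.875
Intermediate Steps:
m = 16 (m = -¼*(-64) = 16)
N(t) = -11 (N(t) = 5 - 1*16 = 5 - 16 = -11)
v(J) = 14/(27 + J)
l = -151/8 (l = -8 + (-11 + 14/(27 + 85)) = -8 + (-11 + 14/112) = -8 + (-11 + 14*(1/112)) = -8 + (-11 + ⅛) = -8 - 87/8 = -151/8 ≈ -18.875)
l*(-3 + 2) = -151*(-3 + 2)/8 = -151/8*(-1) = 151/8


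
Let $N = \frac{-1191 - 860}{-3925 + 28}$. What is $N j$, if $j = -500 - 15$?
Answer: $- \frac{1056265}{3897} \approx -271.05$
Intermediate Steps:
$j = -515$
$N = \frac{2051}{3897}$ ($N = - \frac{2051}{-3897} = \left(-2051\right) \left(- \frac{1}{3897}\right) = \frac{2051}{3897} \approx 0.5263$)
$N j = \frac{2051}{3897} \left(-515\right) = - \frac{1056265}{3897}$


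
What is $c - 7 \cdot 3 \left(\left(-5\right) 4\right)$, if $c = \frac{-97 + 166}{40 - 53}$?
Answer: $\frac{5391}{13} \approx 414.69$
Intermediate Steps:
$c = - \frac{69}{13}$ ($c = \frac{69}{-13} = 69 \left(- \frac{1}{13}\right) = - \frac{69}{13} \approx -5.3077$)
$c - 7 \cdot 3 \left(\left(-5\right) 4\right) = - \frac{69}{13} - 7 \cdot 3 \left(\left(-5\right) 4\right) = - \frac{69}{13} - 21 \left(-20\right) = - \frac{69}{13} - -420 = - \frac{69}{13} + 420 = \frac{5391}{13}$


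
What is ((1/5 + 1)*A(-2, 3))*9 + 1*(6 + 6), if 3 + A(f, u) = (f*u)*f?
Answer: 546/5 ≈ 109.20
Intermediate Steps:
A(f, u) = -3 + u*f**2 (A(f, u) = -3 + (f*u)*f = -3 + u*f**2)
((1/5 + 1)*A(-2, 3))*9 + 1*(6 + 6) = ((1/5 + 1)*(-3 + 3*(-2)**2))*9 + 1*(6 + 6) = ((1/5 + 1)*(-3 + 3*4))*9 + 1*12 = (6*(-3 + 12)/5)*9 + 12 = ((6/5)*9)*9 + 12 = (54/5)*9 + 12 = 486/5 + 12 = 546/5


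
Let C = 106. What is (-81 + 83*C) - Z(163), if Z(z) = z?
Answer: 8554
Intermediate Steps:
(-81 + 83*C) - Z(163) = (-81 + 83*106) - 1*163 = (-81 + 8798) - 163 = 8717 - 163 = 8554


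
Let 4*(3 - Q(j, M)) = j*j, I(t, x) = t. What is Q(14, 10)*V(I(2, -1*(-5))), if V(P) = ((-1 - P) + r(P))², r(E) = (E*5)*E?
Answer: -13294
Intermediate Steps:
r(E) = 5*E² (r(E) = (5*E)*E = 5*E²)
Q(j, M) = 3 - j²/4 (Q(j, M) = 3 - j*j/4 = 3 - j²/4)
V(P) = (-1 - P + 5*P²)² (V(P) = ((-1 - P) + 5*P²)² = (-1 - P + 5*P²)²)
Q(14, 10)*V(I(2, -1*(-5))) = (3 - ¼*14²)*(1 + 2 - 5*2²)² = (3 - ¼*196)*(1 + 2 - 5*4)² = (3 - 49)*(1 + 2 - 20)² = -46*(-17)² = -46*289 = -13294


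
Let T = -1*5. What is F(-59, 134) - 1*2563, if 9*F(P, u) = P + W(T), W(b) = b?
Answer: -23131/9 ≈ -2570.1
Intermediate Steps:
T = -5
F(P, u) = -5/9 + P/9 (F(P, u) = (P - 5)/9 = (-5 + P)/9 = -5/9 + P/9)
F(-59, 134) - 1*2563 = (-5/9 + (⅑)*(-59)) - 1*2563 = (-5/9 - 59/9) - 2563 = -64/9 - 2563 = -23131/9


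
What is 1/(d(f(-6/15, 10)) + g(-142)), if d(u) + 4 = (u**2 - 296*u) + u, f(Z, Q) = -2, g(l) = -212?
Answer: 1/378 ≈ 0.0026455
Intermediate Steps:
d(u) = -4 + u**2 - 295*u (d(u) = -4 + ((u**2 - 296*u) + u) = -4 + (u**2 - 295*u) = -4 + u**2 - 295*u)
1/(d(f(-6/15, 10)) + g(-142)) = 1/((-4 + (-2)**2 - 295*(-2)) - 212) = 1/((-4 + 4 + 590) - 212) = 1/(590 - 212) = 1/378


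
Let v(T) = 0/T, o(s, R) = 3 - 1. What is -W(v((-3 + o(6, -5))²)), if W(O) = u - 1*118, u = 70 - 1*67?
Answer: 115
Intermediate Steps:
o(s, R) = 2
u = 3 (u = 70 - 67 = 3)
v(T) = 0
W(O) = -115 (W(O) = 3 - 1*118 = 3 - 118 = -115)
-W(v((-3 + o(6, -5))²)) = -1*(-115) = 115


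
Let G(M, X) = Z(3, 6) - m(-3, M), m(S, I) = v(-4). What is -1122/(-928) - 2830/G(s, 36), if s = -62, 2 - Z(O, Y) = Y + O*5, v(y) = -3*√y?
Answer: 25171997/184208 + 16980*I/397 ≈ 136.65 + 42.771*I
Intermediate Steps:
Z(O, Y) = 2 - Y - 5*O (Z(O, Y) = 2 - (Y + O*5) = 2 - (Y + 5*O) = 2 + (-Y - 5*O) = 2 - Y - 5*O)
m(S, I) = -6*I
G(M, X) = -19 + 6*I (G(M, X) = (2 - 1*6 - 5*3) - (-6)*I = (2 - 6 - 15) + 6*I = -19 + 6*I)
-1122/(-928) - 2830/G(s, 36) = -1122/(-928) - 2830*(-19 - 6*I)/397 = -1122*(-1/928) - 2830*(-19 - 6*I)/397 = 561/464 - 2830*(-19 - 6*I)/397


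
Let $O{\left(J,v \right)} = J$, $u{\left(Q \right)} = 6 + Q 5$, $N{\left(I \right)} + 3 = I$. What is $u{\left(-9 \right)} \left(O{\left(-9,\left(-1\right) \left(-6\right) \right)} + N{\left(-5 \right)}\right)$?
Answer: $663$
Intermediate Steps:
$N{\left(I \right)} = -3 + I$
$u{\left(Q \right)} = 6 + 5 Q$
$u{\left(-9 \right)} \left(O{\left(-9,\left(-1\right) \left(-6\right) \right)} + N{\left(-5 \right)}\right) = \left(6 + 5 \left(-9\right)\right) \left(-9 - 8\right) = \left(6 - 45\right) \left(-9 - 8\right) = \left(-39\right) \left(-17\right) = 663$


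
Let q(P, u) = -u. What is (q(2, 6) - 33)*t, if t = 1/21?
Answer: -13/7 ≈ -1.8571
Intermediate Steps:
t = 1/21 ≈ 0.047619
(q(2, 6) - 33)*t = (-1*6 - 33)*(1/21) = (-6 - 33)*(1/21) = -39*1/21 = -13/7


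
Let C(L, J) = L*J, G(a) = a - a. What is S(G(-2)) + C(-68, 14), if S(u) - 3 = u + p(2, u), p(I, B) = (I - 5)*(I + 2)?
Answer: -961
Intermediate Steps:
p(I, B) = (-5 + I)*(2 + I)
G(a) = 0
C(L, J) = J*L
S(u) = -9 + u (S(u) = 3 + (u + (-10 + 2² - 3*2)) = 3 + (u + (-10 + 4 - 6)) = 3 + (u - 12) = 3 + (-12 + u) = -9 + u)
S(G(-2)) + C(-68, 14) = (-9 + 0) + 14*(-68) = -9 - 952 = -961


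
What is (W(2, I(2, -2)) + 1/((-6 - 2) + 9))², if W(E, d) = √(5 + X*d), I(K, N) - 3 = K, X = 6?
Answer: (1 + √35)² ≈ 47.832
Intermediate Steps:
I(K, N) = 3 + K
W(E, d) = √(5 + 6*d)
(W(2, I(2, -2)) + 1/((-6 - 2) + 9))² = (√(5 + 6*(3 + 2)) + 1/((-6 - 2) + 9))² = (√(5 + 6*5) + 1/(-8 + 9))² = (√(5 + 30) + 1/1)² = (√35 + 1)² = (1 + √35)²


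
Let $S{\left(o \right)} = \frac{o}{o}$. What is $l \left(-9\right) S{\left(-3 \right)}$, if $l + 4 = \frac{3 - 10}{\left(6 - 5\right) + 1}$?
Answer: $\frac{135}{2} \approx 67.5$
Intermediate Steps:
$l = - \frac{15}{2}$ ($l = -4 + \frac{3 - 10}{\left(6 - 5\right) + 1} = -4 - \frac{7}{1 + 1} = -4 - \frac{7}{2} = - \frac{15}{2} \approx -7.5$)
$S{\left(o \right)} = 1$
$l \left(-9\right) S{\left(-3 \right)} = \left(- \frac{15}{2}\right) \left(-9\right) 1 = \frac{135}{2} \cdot 1 = \frac{135}{2}$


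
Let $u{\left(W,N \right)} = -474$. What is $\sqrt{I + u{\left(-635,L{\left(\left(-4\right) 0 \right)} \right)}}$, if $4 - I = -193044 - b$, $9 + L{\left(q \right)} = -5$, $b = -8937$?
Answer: $\sqrt{183637} \approx 428.53$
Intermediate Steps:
$L{\left(q \right)} = -14$ ($L{\left(q \right)} = -9 - 5 = -14$)
$I = 184111$ ($I = 4 - \left(-193044 - -8937\right) = 4 - \left(-193044 + 8937\right) = 4 - -184107 = 4 + 184107 = 184111$)
$\sqrt{I + u{\left(-635,L{\left(\left(-4\right) 0 \right)} \right)}} = \sqrt{184111 - 474} = \sqrt{183637}$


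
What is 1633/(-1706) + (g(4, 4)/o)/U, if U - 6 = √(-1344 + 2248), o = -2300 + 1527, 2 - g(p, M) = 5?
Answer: -136964365/143083073 + 3*√226/335482 ≈ -0.95710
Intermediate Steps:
g(p, M) = -3 (g(p, M) = 2 - 1*5 = 2 - 5 = -3)
o = -773
U = 6 + 2*√226 (U = 6 + √(-1344 + 2248) = 6 + √904 = 6 + 2*√226 ≈ 36.067)
1633/(-1706) + (g(4, 4)/o)/U = 1633/(-1706) + (-3/(-773))/(6 + 2*√226) = 1633*(-1/1706) + (-3*(-1/773))/(6 + 2*√226) = -1633/1706 + 3/(773*(6 + 2*√226))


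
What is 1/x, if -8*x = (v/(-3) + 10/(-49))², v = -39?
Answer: -19208/393129 ≈ -0.048859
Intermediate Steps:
x = -393129/19208 (x = -(-39/(-3) + 10/(-49))²/8 = -(-39*(-⅓) + 10*(-1/49))²/8 = -(13 - 10/49)²/8 = -(627/49)²/8 = -⅛*393129/2401 = -393129/19208 ≈ -20.467)
1/x = 1/(-393129/19208) = -19208/393129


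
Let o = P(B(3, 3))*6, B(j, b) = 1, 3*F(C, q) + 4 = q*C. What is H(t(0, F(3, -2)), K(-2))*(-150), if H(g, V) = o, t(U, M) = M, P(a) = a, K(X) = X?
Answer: -900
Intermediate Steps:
F(C, q) = -4/3 + C*q/3 (F(C, q) = -4/3 + (q*C)/3 = -4/3 + (C*q)/3 = -4/3 + C*q/3)
o = 6 (o = 1*6 = 6)
H(g, V) = 6
H(t(0, F(3, -2)), K(-2))*(-150) = 6*(-150) = -900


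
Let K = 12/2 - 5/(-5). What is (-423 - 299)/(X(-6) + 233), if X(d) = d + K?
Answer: -361/117 ≈ -3.0855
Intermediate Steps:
K = 7 (K = 12*(1/2) - 5*(-1/5) = 6 + 1 = 7)
X(d) = 7 + d (X(d) = d + 7 = 7 + d)
(-423 - 299)/(X(-6) + 233) = (-423 - 299)/((7 - 6) + 233) = -722/(1 + 233) = -722/234 = -722*1/234 = -361/117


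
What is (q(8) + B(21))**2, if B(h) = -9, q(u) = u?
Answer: 1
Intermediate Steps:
(q(8) + B(21))**2 = (8 - 9)**2 = (-1)**2 = 1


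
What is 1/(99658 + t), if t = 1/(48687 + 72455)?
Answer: 121142/12072769437 ≈ 1.0034e-5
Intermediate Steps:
t = 1/121142 ≈ 8.2548e-6
1/(99658 + t) = 1/(99658 + 1/121142) = 1/(12072769437/121142) = 121142/12072769437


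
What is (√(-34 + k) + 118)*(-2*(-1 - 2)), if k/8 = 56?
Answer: 708 + 18*√46 ≈ 830.08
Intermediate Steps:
k = 448 (k = 8*56 = 448)
(√(-34 + k) + 118)*(-2*(-1 - 2)) = (√(-34 + 448) + 118)*(-2*(-1 - 2)) = (√414 + 118)*(-2*(-3)) = (3*√46 + 118)*6 = (118 + 3*√46)*6 = 708 + 18*√46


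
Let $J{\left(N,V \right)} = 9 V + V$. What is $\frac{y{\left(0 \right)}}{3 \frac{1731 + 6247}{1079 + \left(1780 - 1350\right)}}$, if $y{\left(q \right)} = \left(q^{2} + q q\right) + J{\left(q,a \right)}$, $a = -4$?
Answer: $- \frac{10060}{3989} \approx -2.5219$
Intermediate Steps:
$J{\left(N,V \right)} = 10 V$
$y{\left(q \right)} = -40 + 2 q^{2}$ ($y{\left(q \right)} = \left(q^{2} + q q\right) + 10 \left(-4\right) = \left(q^{2} + q^{2}\right) - 40 = 2 q^{2} - 40 = -40 + 2 q^{2}$)
$\frac{y{\left(0 \right)}}{3 \frac{1731 + 6247}{1079 + \left(1780 - 1350\right)}} = \frac{-40 + 2 \cdot 0^{2}}{3 \frac{1731 + 6247}{1079 + \left(1780 - 1350\right)}} = \frac{-40 + 2 \cdot 0}{3 \frac{7978}{1079 + 430}} = \frac{-40 + 0}{3 \cdot \frac{7978}{1509}} = - \frac{40}{3 \cdot 7978 \cdot \frac{1}{1509}} = - \frac{40}{3 \cdot \frac{7978}{1509}} = - \frac{40}{\frac{7978}{503}} = \left(-40\right) \frac{503}{7978} = - \frac{10060}{3989}$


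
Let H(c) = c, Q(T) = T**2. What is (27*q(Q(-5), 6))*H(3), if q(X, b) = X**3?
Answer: 1265625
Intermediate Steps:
(27*q(Q(-5), 6))*H(3) = (27*((-5)**2)**3)*3 = (27*25**3)*3 = (27*15625)*3 = 421875*3 = 1265625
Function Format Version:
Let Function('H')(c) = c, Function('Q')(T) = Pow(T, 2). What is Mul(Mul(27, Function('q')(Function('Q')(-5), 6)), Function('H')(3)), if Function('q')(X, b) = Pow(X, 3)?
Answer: 1265625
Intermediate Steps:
Mul(Mul(27, Function('q')(Function('Q')(-5), 6)), Function('H')(3)) = Mul(Mul(27, Pow(Pow(-5, 2), 3)), 3) = Mul(Mul(27, Pow(25, 3)), 3) = Mul(Mul(27, 15625), 3) = Mul(421875, 3) = 1265625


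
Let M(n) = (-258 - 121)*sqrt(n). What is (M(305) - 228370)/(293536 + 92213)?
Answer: -228370/385749 - 379*sqrt(305)/385749 ≈ -0.60918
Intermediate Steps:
M(n) = -379*sqrt(n)
(M(305) - 228370)/(293536 + 92213) = (-379*sqrt(305) - 228370)/(293536 + 92213) = (-228370 - 379*sqrt(305))/385749 = (-228370 - 379*sqrt(305))*(1/385749) = -228370/385749 - 379*sqrt(305)/385749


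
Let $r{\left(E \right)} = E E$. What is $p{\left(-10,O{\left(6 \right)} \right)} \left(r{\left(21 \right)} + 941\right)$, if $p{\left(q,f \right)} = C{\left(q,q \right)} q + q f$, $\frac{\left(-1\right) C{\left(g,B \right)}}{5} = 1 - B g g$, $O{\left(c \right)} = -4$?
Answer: $69224380$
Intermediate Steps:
$r{\left(E \right)} = E^{2}$
$C{\left(g,B \right)} = -5 + 5 B g^{2}$ ($C{\left(g,B \right)} = - 5 \left(1 - B g g\right) = - 5 \left(1 - B g^{2}\right) = -5 + 5 B g^{2}$)
$p{\left(q,f \right)} = f q + q \left(-5 + 5 q^{3}\right)$ ($p{\left(q,f \right)} = \left(-5 + 5 q q^{2}\right) q + q f = \left(-5 + 5 q^{3}\right) q + f q = q \left(-5 + 5 q^{3}\right) + f q = f q + q \left(-5 + 5 q^{3}\right)$)
$p{\left(-10,O{\left(6 \right)} \right)} \left(r{\left(21 \right)} + 941\right) = - 10 \left(-5 - 4 + 5 \left(-10\right)^{3}\right) \left(21^{2} + 941\right) = - 10 \left(-5 - 4 + 5 \left(-1000\right)\right) \left(441 + 941\right) = - 10 \left(-5 - 4 - 5000\right) 1382 = \left(-10\right) \left(-5009\right) 1382 = 50090 \cdot 1382 = 69224380$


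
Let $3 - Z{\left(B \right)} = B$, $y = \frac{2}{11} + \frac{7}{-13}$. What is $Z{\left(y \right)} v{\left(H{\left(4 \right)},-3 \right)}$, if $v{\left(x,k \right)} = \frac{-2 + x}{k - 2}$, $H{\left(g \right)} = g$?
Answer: $- \frac{192}{143} \approx -1.3427$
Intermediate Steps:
$y = - \frac{51}{143}$ ($y = 2 \cdot \frac{1}{11} + 7 \left(- \frac{1}{13}\right) = \frac{2}{11} - \frac{7}{13} = - \frac{51}{143} \approx -0.35664$)
$Z{\left(B \right)} = 3 - B$
$v{\left(x,k \right)} = \frac{-2 + x}{-2 + k}$
$Z{\left(y \right)} v{\left(H{\left(4 \right)},-3 \right)} = \left(3 - - \frac{51}{143}\right) \frac{-2 + 4}{-2 - 3} = \left(3 + \frac{51}{143}\right) \frac{1}{-5} \cdot 2 = \frac{480 \left(\left(- \frac{1}{5}\right) 2\right)}{143} = \frac{480}{143} \left(- \frac{2}{5}\right) = - \frac{192}{143}$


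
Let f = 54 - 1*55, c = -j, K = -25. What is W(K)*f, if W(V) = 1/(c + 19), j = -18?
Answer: -1/37 ≈ -0.027027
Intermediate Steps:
c = 18 (c = -1*(-18) = 18)
W(V) = 1/37 (W(V) = 1/(18 + 19) = 1/37)
f = -1 (f = 54 - 55 = -1)
W(K)*f = (1/37)*(-1) = -1/37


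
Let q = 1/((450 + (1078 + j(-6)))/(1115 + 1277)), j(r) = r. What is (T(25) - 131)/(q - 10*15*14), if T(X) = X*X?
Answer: -187967/798452 ≈ -0.23541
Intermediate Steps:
T(X) = X²
q = 1196/761 (q = 1/((450 + (1078 - 6))/(1115 + 1277)) = 1/((450 + 1072)/2392) = 1/(1522*(1/2392)) = 1/(761/1196) = 1196/761 ≈ 1.5716)
(T(25) - 131)/(q - 10*15*14) = (25² - 131)/(1196/761 - 10*15*14) = (625 - 131)/(1196/761 - 150*14) = 494/(1196/761 - 2100) = 494/(-1596904/761) = 494*(-761/1596904) = -187967/798452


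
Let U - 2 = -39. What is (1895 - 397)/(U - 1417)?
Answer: -749/727 ≈ -1.0303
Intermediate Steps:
U = -37 (U = 2 - 39 = -37)
(1895 - 397)/(U - 1417) = (1895 - 397)/(-37 - 1417) = 1498/(-1454) = 1498*(-1/1454) = -749/727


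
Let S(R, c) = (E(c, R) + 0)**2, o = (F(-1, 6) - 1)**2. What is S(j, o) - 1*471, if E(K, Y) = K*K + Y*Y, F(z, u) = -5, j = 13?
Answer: 2145754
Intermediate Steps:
E(K, Y) = K**2 + Y**2
o = 36 (o = (-5 - 1)**2 = (-6)**2 = 36)
S(R, c) = (R**2 + c**2)**2 (S(R, c) = ((c**2 + R**2) + 0)**2 = ((R**2 + c**2) + 0)**2 = (R**2 + c**2)**2)
S(j, o) - 1*471 = (13**2 + 36**2)**2 - 1*471 = (169 + 1296)**2 - 471 = 1465**2 - 471 = 2146225 - 471 = 2145754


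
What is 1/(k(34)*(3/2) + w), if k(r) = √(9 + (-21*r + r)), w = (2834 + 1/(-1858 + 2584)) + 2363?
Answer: 1369607349/7118249155760 - 395307*I*√671/7118249155760 ≈ 0.00019241 - 1.4385e-6*I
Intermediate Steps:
w = 3773023/726 (w = (2834 + 1/726) + 2363 = 2057485/726 + 2363 = 3773023/726 ≈ 5197.0)
k(r) = √(9 - 20*r)
1/(k(34)*(3/2) + w) = 1/(√(9 - 20*34)*(3/2) + 3773023/726) = 1/(√(9 - 680)*(3*(½)) + 3773023/726) = 1/(√(-671)*(3/2) + 3773023/726) = 1/((I*√671)*(3/2) + 3773023/726) = 1/(3*I*√671/2 + 3773023/726) = 1/(3773023/726 + 3*I*√671/2)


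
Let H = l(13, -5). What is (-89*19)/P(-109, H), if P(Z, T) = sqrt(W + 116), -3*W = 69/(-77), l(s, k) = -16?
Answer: -1691*sqrt(76615)/2985 ≈ -156.80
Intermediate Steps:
W = 23/77 (W = -23/(-77) = -23*(-1)/77 = -1/3*(-69/77) = 23/77 ≈ 0.29870)
H = -16
P(Z, T) = 3*sqrt(76615)/77 (P(Z, T) = sqrt(23/77 + 116) = sqrt(8955/77) = 3*sqrt(76615)/77)
(-89*19)/P(-109, H) = (-89*19)/((3*sqrt(76615)/77)) = -1691*sqrt(76615)/2985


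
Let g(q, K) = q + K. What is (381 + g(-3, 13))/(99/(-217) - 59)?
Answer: -84847/12902 ≈ -6.5763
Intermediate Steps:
g(q, K) = K + q
(381 + g(-3, 13))/(99/(-217) - 59) = (381 + (13 - 3))/(99/(-217) - 59) = (381 + 10)/(99*(-1/217) - 59) = 391/(-99/217 - 59) = 391/(-12902/217) = 391*(-217/12902) = -84847/12902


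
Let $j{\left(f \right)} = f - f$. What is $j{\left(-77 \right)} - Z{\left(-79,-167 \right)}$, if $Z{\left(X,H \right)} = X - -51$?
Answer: $28$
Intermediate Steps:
$Z{\left(X,H \right)} = 51 + X$ ($Z{\left(X,H \right)} = X + 51 = 51 + X$)
$j{\left(f \right)} = 0$
$j{\left(-77 \right)} - Z{\left(-79,-167 \right)} = 0 - \left(51 - 79\right) = 0 - -28 = 0 + 28 = 28$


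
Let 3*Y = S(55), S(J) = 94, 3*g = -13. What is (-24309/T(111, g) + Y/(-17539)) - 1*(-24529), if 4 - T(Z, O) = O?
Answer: 28428857516/1315425 ≈ 21612.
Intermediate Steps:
g = -13/3 (g = (⅓)*(-13) = -13/3 ≈ -4.3333)
T(Z, O) = 4 - O
Y = 94/3 (Y = (⅓)*94 = 94/3 ≈ 31.333)
(-24309/T(111, g) + Y/(-17539)) - 1*(-24529) = (-24309/(4 - 1*(-13/3)) + (94/3)/(-17539)) - 1*(-24529) = (-24309/(4 + 13/3) + (94/3)*(-1/17539)) + 24529 = (-24309/25/3 - 94/52617) + 24529 = (-24309*3/25 - 94/52617) + 24529 = (-72927/25 - 94/52617) + 24529 = -3837202309/1315425 + 24529 = 28428857516/1315425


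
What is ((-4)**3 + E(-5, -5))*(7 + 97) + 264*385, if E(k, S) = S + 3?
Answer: 94776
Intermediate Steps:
E(k, S) = 3 + S
((-4)**3 + E(-5, -5))*(7 + 97) + 264*385 = ((-4)**3 + (3 - 5))*(7 + 97) + 264*385 = (-64 - 2)*104 + 101640 = -66*104 + 101640 = -6864 + 101640 = 94776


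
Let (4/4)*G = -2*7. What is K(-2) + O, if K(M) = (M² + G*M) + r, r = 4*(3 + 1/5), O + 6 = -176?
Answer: -686/5 ≈ -137.20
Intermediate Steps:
G = -14 (G = -2*7 = -14)
O = -182 (O = -6 - 176 = -182)
r = 64/5 (r = 4*(3 + ⅕) = 4*(16/5) = 64/5 ≈ 12.800)
K(M) = 64/5 + M² - 14*M (K(M) = (M² - 14*M) + 64/5 = 64/5 + M² - 14*M)
K(-2) + O = (64/5 + (-2)² - 14*(-2)) - 182 = (64/5 + 4 + 28) - 182 = 224/5 - 182 = -686/5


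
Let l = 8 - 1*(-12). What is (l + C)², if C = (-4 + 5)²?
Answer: 441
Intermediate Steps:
C = 1 (C = 1² = 1)
l = 20 (l = 8 + 12 = 20)
(l + C)² = (20 + 1)² = 21² = 441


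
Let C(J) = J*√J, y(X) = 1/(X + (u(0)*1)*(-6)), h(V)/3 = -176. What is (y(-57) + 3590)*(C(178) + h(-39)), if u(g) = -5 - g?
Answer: -17059504/9 + 17253362*√178/27 ≈ 6.6300e+6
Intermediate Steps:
h(V) = -528 (h(V) = 3*(-176) = -528)
y(X) = 1/(30 + X) (y(X) = 1/(X + ((-5 - 1*0)*1)*(-6)) = 1/(X + ((-5 + 0)*1)*(-6)) = 1/(X - 5*1*(-6)) = 1/(X - 5*(-6)) = 1/(X + 30) = 1/(30 + X))
C(J) = J^(3/2)
(y(-57) + 3590)*(C(178) + h(-39)) = (1/(30 - 57) + 3590)*(178^(3/2) - 528) = (1/(-27) + 3590)*(178*√178 - 528) = (-1/27 + 3590)*(-528 + 178*√178) = 96929*(-528 + 178*√178)/27 = -17059504/9 + 17253362*√178/27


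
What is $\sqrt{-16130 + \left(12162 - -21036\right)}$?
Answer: $2 \sqrt{4267} \approx 130.64$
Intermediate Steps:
$\sqrt{-16130 + \left(12162 - -21036\right)} = \sqrt{-16130 + \left(12162 + 21036\right)} = \sqrt{-16130 + 33198} = \sqrt{17068} = 2 \sqrt{4267}$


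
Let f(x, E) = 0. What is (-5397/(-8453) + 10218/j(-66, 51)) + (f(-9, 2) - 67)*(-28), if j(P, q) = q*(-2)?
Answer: 255279366/143701 ≈ 1776.5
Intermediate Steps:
j(P, q) = -2*q
(-5397/(-8453) + 10218/j(-66, 51)) + (f(-9, 2) - 67)*(-28) = (-5397/(-8453) + 10218/((-2*51))) + (0 - 67)*(-28) = (-5397*(-1/8453) + 10218/(-102)) - 67*(-28) = (5397/8453 + 10218*(-1/102)) + 1876 = (5397/8453 - 1703/17) + 1876 = -14303710/143701 + 1876 = 255279366/143701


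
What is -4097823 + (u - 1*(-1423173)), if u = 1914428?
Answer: -760222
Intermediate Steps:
-4097823 + (u - 1*(-1423173)) = -4097823 + (1914428 - 1*(-1423173)) = -4097823 + (1914428 + 1423173) = -4097823 + 3337601 = -760222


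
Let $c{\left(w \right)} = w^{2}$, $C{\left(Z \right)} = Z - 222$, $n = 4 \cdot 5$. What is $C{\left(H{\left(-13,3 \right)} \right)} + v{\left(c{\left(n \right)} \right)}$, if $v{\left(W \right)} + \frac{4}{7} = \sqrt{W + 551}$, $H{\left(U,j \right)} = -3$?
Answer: $- \frac{1579}{7} + \sqrt{951} \approx -194.73$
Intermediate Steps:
$n = 20$
$C{\left(Z \right)} = -222 + Z$ ($C{\left(Z \right)} = Z - 222 = -222 + Z$)
$v{\left(W \right)} = - \frac{4}{7} + \sqrt{551 + W}$ ($v{\left(W \right)} = - \frac{4}{7} + \sqrt{W + 551} = - \frac{4}{7} + \sqrt{551 + W}$)
$C{\left(H{\left(-13,3 \right)} \right)} + v{\left(c{\left(n \right)} \right)} = \left(-222 - 3\right) - \left(\frac{4}{7} - \sqrt{551 + 20^{2}}\right) = -225 - \left(\frac{4}{7} - \sqrt{551 + 400}\right) = -225 - \left(\frac{4}{7} - \sqrt{951}\right) = - \frac{1579}{7} + \sqrt{951}$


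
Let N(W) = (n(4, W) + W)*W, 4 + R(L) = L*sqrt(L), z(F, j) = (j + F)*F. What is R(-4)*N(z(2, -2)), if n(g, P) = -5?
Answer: 0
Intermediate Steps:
z(F, j) = F*(F + j) (z(F, j) = (F + j)*F = F*(F + j))
R(L) = -4 + L**(3/2) (R(L) = -4 + L*sqrt(L) = -4 + L**(3/2))
N(W) = W*(-5 + W) (N(W) = (-5 + W)*W = W*(-5 + W))
R(-4)*N(z(2, -2)) = (-4 + (-4)**(3/2))*((2*(2 - 2))*(-5 + 2*(2 - 2))) = (-4 - 8*I)*((2*0)*(-5 + 2*0)) = (-4 - 8*I)*(0*(-5 + 0)) = (-4 - 8*I)*(0*(-5)) = (-4 - 8*I)*0 = 0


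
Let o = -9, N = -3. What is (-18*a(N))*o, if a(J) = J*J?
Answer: 1458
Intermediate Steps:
a(J) = J**2
(-18*a(N))*o = -18*(-3)**2*(-9) = -18*9*(-9) = -162*(-9) = 1458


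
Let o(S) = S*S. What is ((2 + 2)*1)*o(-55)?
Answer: 12100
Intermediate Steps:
o(S) = S²
((2 + 2)*1)*o(-55) = ((2 + 2)*1)*(-55)² = (4*1)*3025 = 4*3025 = 12100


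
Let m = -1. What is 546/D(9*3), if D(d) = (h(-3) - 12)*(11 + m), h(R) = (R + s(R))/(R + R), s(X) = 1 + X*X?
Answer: -1638/395 ≈ -4.1468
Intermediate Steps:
s(X) = 1 + X²
h(R) = (1 + R + R²)/(2*R) (h(R) = (R + (1 + R²))/(R + R) = (1 + R + R²)/((2*R)) = (1 + R + R²)*(1/(2*R)) = (1 + R + R²)/(2*R))
D(d) = -395/3 (D(d) = ((½)*(1 - 3 + (-3)²)/(-3) - 12)*(11 - 1) = ((½)*(-⅓)*(1 - 3 + 9) - 12)*10 = ((½)*(-⅓)*7 - 12)*10 = (-7/6 - 12)*10 = -79/6*10 = -395/3)
546/D(9*3) = 546/(-395/3) = 546*(-3/395) = -1638/395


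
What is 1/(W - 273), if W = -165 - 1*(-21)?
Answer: -1/417 ≈ -0.0023981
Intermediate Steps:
W = -144 (W = -165 + 21 = -144)
1/(W - 273) = 1/(-144 - 273) = 1/(-417) = -1/417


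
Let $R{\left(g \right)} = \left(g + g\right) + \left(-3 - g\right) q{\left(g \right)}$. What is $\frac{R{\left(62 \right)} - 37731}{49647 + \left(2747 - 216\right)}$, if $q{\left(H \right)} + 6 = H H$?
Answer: $- \frac{41011}{7454} \approx -5.5019$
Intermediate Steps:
$q{\left(H \right)} = -6 + H^{2}$ ($q{\left(H \right)} = -6 + H H = -6 + H^{2}$)
$R{\left(g \right)} = 2 g + \left(-6 + g^{2}\right) \left(-3 - g\right)$ ($R{\left(g \right)} = \left(g + g\right) + \left(-3 - g\right) \left(-6 + g^{2}\right) = 2 g + \left(-6 + g^{2}\right) \left(-3 - g\right)$)
$\frac{R{\left(62 \right)} - 37731}{49647 + \left(2747 - 216\right)} = \frac{\left(18 - 62^{3} - 3 \cdot 62^{2} + 8 \cdot 62\right) - 37731}{49647 + \left(2747 - 216\right)} = \frac{\left(18 - 238328 - 11532 + 496\right) - 37731}{49647 + 2531} = \frac{\left(18 - 238328 - 11532 + 496\right) - 37731}{52178} = \left(-249346 - 37731\right) \frac{1}{52178} = \left(-287077\right) \frac{1}{52178} = - \frac{41011}{7454}$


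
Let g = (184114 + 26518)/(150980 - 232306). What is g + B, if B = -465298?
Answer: -18920517890/40663 ≈ -4.6530e+5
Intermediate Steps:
g = -105316/40663 (g = 210632/(-81326) = 210632*(-1/81326) = -105316/40663 ≈ -2.5900)
g + B = -105316/40663 - 465298 = -18920517890/40663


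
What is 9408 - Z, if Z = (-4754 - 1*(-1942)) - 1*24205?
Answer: 36425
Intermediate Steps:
Z = -27017 (Z = (-4754 + 1942) - 24205 = -2812 - 24205 = -27017)
9408 - Z = 9408 - 1*(-27017) = 9408 + 27017 = 36425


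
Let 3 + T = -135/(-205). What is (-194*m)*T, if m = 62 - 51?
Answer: 204864/41 ≈ 4996.7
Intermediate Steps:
T = -96/41 (T = -3 - 135/(-205) = -3 - 135*(-1/205) = -3 + 27/41 = -96/41 ≈ -2.3415)
m = 11
(-194*m)*T = -194*11*(-96/41) = -2134*(-96/41) = 204864/41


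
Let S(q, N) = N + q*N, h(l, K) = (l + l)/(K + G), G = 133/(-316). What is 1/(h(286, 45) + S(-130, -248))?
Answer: 14087/450852056 ≈ 3.1245e-5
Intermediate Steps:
G = -133/316 (G = 133*(-1/316) = -133/316 ≈ -0.42089)
h(l, K) = 2*l/(-133/316 + K) (h(l, K) = (l + l)/(K - 133/316) = (2*l)/(-133/316 + K) = 2*l/(-133/316 + K))
S(q, N) = N + N*q
1/(h(286, 45) + S(-130, -248)) = 1/(632*286/(-133 + 316*45) - 248*(1 - 130)) = 1/(632*286/(-133 + 14220) - 248*(-129)) = 1/(632*286/14087 + 31992) = 1/(632*286*(1/14087) + 31992) = 1/(180752/14087 + 31992) = 1/(450852056/14087) = 14087/450852056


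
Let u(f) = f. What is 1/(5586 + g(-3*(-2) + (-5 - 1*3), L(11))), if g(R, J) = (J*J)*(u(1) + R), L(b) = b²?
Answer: -1/9055 ≈ -0.00011044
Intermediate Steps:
g(R, J) = J²*(1 + R) (g(R, J) = (J*J)*(1 + R) = J²*(1 + R))
1/(5586 + g(-3*(-2) + (-5 - 1*3), L(11))) = 1/(5586 + (11²)²*(1 + (-3*(-2) + (-5 - 1*3)))) = 1/(5586 + 121²*(1 + (6 + (-5 - 3)))) = 1/(5586 + 14641*(1 + (6 - 8))) = 1/(5586 + 14641*(1 - 2)) = 1/(5586 + 14641*(-1)) = 1/(5586 - 14641) = 1/(-9055) = -1/9055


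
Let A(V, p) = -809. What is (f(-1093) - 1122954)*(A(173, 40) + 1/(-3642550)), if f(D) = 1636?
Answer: 1652162808884709/1821275 ≈ 9.0715e+8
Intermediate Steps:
(f(-1093) - 1122954)*(A(173, 40) + 1/(-3642550)) = (1636 - 1122954)*(-809 + 1/(-3642550)) = -1121318*(-809 - 1/3642550) = -1121318*(-2946822951/3642550) = 1652162808884709/1821275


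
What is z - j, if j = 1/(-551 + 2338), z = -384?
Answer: -686209/1787 ≈ -384.00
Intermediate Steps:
j = 1/1787 ≈ 0.00055960
z - j = -384 - 1*1/1787 = -384 - 1/1787 = -686209/1787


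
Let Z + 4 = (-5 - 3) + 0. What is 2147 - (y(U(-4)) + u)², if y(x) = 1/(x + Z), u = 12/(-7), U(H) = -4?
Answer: 26892367/12544 ≈ 2143.8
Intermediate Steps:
u = -12/7 (u = 12*(-⅐) = -12/7 ≈ -1.7143)
Z = -12 (Z = -4 + ((-5 - 3) + 0) = -4 + (-8 + 0) = -4 - 8 = -12)
y(x) = 1/(-12 + x) (y(x) = 1/(x - 12) = 1/(-12 + x))
2147 - (y(U(-4)) + u)² = 2147 - (1/(-12 - 4) - 12/7)² = 2147 - (1/(-16) - 12/7)² = 2147 - (-1/16 - 12/7)² = 2147 - (-199/112)² = 2147 - 1*39601/12544 = 2147 - 39601/12544 = 26892367/12544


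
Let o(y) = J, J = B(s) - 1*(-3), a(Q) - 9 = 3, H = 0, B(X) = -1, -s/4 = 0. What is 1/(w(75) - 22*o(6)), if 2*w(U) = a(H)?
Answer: -1/38 ≈ -0.026316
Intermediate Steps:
s = 0 (s = -4*0 = 0)
a(Q) = 12 (a(Q) = 9 + 3 = 12)
J = 2 (J = -1 - 1*(-3) = -1 + 3 = 2)
w(U) = 6 (w(U) = (½)*12 = 6)
o(y) = 2
1/(w(75) - 22*o(6)) = 1/(6 - 22*2) = 1/(6 - 44) = 1/(-38) = -1/38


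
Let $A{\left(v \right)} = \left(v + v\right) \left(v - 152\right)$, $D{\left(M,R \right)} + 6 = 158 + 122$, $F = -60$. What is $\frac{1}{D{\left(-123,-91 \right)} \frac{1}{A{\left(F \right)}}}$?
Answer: $\frac{12720}{137} \approx 92.847$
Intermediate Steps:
$D{\left(M,R \right)} = 274$ ($D{\left(M,R \right)} = -6 + \left(158 + 122\right) = -6 + 280 = 274$)
$A{\left(v \right)} = 2 v \left(-152 + v\right)$
$\frac{1}{D{\left(-123,-91 \right)} \frac{1}{A{\left(F \right)}}} = \frac{1}{274 \frac{1}{2 \left(-60\right) \left(-152 - 60\right)}} = \frac{1}{274 \frac{1}{2 \left(-60\right) \left(-212\right)}} = \frac{1}{274 \cdot \frac{1}{25440}} = \frac{1}{\frac{137}{12720}} = \frac{12720}{137}$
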